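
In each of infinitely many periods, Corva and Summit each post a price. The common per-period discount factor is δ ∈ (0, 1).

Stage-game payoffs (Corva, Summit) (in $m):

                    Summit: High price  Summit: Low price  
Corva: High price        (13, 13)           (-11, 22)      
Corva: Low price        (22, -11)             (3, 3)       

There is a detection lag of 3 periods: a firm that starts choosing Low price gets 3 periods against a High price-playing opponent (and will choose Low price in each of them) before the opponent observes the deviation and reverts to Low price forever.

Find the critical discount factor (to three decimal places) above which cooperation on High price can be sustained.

0.780

The best deviation is to choose Low price for all 3 undetected periods, earning 22 each, then 3 forever once detected.
Deviation value: 22(1−δ^3)/(1−δ) + 3δ^3/(1−δ); cooperation value: 13/(1−δ).
IC: 13 ≥ 22(1−δ^3) + 3δ^3 = 22 − 19δ^3.
So δ^3 ≥ 9/19, giving δ ≥ (9/19)^(1/3) ≈ 0.780.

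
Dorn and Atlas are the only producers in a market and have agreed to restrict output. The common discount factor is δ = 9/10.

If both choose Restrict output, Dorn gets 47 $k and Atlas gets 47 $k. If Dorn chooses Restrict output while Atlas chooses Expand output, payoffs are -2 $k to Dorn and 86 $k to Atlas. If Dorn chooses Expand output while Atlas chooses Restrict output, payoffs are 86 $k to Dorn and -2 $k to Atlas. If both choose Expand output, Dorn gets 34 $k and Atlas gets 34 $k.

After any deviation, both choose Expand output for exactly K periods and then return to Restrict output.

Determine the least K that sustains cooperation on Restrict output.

Need Σ_{k=1}^{K} δ^k ≥ (86−47)/(47−34) = 3.0000 at δ = 9/10.
At K = 3 the sum is 2.4390 < 3.0000; at K = 4 it is 3.0951 ≥ 3.0000.
So the minimum punishment length is K = 4.

4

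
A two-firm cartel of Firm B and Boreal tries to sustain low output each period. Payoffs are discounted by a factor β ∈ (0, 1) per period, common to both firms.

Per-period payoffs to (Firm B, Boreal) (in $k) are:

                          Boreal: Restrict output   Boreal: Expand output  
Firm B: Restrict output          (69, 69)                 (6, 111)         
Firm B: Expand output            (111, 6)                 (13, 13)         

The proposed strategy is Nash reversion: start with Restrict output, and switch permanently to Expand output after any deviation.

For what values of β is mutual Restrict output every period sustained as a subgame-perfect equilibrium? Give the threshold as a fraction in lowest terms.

Cooperation forever yields 69 each period: 69/(1−β).
Deviating yields 111 once, then 13 forever: 111 + 13β/(1−β).
No profitable deviation requires 69/(1−β) ≥ 111 + 13β/(1−β).
Multiplying by (1−β): 69 ≥ 111(1−β) + 13β = 111 − 98β.
So 98β ≥ 42, i.e. β ≥ 42/98 = 3/7.

3/7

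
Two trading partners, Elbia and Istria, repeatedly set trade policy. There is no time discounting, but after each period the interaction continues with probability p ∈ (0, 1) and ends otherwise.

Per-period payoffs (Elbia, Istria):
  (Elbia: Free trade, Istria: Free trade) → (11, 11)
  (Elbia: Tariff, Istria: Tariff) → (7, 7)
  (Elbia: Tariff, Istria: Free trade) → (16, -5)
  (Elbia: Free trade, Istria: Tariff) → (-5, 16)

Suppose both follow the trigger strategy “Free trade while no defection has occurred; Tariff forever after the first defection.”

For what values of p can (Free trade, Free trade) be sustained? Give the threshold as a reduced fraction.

5/9

Expected cooperation value is 11 + p·11 + p²·11 + … = 11/(1−p); deviation gives 16 + p·7/(1−p).
11 ≥ 16(1−p) + 7p ⇒ 9p ≥ 5 ⇒ p ≥ 5/9.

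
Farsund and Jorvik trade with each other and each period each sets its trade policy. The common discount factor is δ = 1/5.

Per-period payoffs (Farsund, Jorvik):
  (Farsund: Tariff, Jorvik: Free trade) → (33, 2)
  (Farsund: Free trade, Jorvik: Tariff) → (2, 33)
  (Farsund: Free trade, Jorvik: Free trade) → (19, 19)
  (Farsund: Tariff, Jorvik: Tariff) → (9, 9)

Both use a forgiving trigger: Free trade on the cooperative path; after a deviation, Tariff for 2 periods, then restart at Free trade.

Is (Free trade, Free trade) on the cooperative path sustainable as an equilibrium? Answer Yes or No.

IC: δ+…+δ^2 ≥ (33−19)/(19−9) = 7/5.
At δ = 1/5: partial sum = 0.2400 < 1.4000. Cooperation not sustainable.

No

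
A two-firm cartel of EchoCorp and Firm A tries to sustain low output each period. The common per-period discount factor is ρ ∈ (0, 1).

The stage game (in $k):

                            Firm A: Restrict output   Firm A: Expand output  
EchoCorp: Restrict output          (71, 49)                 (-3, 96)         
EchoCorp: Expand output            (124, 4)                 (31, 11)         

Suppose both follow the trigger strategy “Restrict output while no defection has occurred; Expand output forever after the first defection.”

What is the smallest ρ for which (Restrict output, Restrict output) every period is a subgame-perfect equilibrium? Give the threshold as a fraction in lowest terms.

For EchoCorp: deviation gain 124−71 = 53, per-period punishment loss 71−31 = 40. IC gives ρ ≥ 53/93.
For Firm A: gain 47, loss 38 per period, so ρ ≥ 47/85.
The tighter constraint is EchoCorp's, so cooperation needs ρ ≥ 53/93.

53/93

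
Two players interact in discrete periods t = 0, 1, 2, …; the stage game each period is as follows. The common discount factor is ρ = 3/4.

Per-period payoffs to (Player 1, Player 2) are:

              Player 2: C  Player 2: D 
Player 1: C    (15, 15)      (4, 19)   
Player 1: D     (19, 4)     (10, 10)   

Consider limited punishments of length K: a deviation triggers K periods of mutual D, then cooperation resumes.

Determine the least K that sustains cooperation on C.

Need Σ_{k=1}^{K} ρ^k ≥ (19−15)/(15−10) = 0.8000 at ρ = 3/4.
At K = 1 the sum is 0.7500 < 0.8000; at K = 2 it is 1.3125 ≥ 0.8000.
So the minimum punishment length is K = 2.

2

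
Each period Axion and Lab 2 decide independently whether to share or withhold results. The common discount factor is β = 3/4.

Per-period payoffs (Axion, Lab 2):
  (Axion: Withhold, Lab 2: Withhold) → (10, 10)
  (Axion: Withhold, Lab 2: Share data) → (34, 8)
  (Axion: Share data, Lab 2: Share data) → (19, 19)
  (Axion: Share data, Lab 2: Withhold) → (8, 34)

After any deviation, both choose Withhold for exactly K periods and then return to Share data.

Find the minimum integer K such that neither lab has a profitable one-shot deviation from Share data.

3

No profitable deviation requires (19−10)(β+…+β^K) ≥ 34−19, i.e. β+…+β^K ≥ 5/3 ≈ 1.6667.
With β = 3/4, the partial sums are K=1: 0.7500, K=2: 1.3125, K=3: 1.7344.
K = 3 is the first length at which the sum reaches 1.6667.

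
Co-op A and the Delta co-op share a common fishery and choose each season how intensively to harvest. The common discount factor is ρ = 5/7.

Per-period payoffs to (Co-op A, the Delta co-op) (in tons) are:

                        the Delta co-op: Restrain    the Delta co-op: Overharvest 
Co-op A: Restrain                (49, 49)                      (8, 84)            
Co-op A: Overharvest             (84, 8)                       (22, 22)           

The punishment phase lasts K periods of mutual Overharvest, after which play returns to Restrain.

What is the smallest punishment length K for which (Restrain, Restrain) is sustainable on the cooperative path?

3

Need Σ_{k=1}^{K} ρ^k ≥ (84−49)/(49−22) = 1.2963 at ρ = 5/7.
At K = 2 the sum is 1.2245 < 1.2963; at K = 3 it is 1.5889 ≥ 1.2963.
So the minimum punishment length is K = 3.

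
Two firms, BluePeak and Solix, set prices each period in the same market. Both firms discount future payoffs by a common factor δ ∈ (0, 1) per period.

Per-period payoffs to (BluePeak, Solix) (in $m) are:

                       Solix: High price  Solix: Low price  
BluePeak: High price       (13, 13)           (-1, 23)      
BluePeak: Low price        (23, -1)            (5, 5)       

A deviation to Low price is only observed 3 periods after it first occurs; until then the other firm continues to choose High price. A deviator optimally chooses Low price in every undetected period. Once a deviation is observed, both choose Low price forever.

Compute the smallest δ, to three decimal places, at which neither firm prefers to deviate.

0.822

Deviating for the 3 undetected periods gains 23−13 = 10 per period over cooperation, then loses 13−5 = 8 per period forever once punishment starts.
Gain: 10(1 + δ + … + δ^2); loss: 8·δ^3/(1−δ).
No profitable deviation ⇔ 10(1−δ^3) ≤ 8·δ^3, i.e. δ^3 ≥ 10/(10+8) = 5/9.
Hence δ ≥ (5/9)^(1/3) ≈ 0.822.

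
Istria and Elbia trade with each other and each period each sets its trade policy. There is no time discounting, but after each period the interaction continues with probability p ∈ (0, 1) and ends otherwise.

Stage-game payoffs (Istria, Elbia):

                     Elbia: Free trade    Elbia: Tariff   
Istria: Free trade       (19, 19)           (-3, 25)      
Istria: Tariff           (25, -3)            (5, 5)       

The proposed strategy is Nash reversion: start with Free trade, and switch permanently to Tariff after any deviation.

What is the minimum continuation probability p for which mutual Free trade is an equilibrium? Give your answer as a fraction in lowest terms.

Expected cooperation value is 19 + p·19 + p²·19 + … = 19/(1−p); deviation gives 25 + p·5/(1−p).
19 ≥ 25(1−p) + 5p ⇒ 20p ≥ 6 ⇒ p ≥ 6/20 = 3/10.

3/10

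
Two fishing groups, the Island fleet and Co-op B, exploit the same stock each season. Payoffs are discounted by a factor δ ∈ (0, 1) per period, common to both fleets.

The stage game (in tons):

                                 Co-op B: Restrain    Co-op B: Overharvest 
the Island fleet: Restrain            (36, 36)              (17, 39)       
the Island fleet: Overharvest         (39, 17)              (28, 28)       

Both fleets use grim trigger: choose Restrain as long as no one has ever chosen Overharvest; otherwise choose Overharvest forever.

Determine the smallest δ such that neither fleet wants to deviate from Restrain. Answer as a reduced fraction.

3/11

Cooperation forever yields 36 each period: 36/(1−δ).
Deviating yields 39 once, then 28 forever: 39 + 28δ/(1−δ).
No profitable deviation requires 36/(1−δ) ≥ 39 + 28δ/(1−δ).
Multiplying by (1−δ): 36 ≥ 39(1−δ) + 28δ = 39 − 11δ.
So 11δ ≥ 3, i.e. δ ≥ 3/11.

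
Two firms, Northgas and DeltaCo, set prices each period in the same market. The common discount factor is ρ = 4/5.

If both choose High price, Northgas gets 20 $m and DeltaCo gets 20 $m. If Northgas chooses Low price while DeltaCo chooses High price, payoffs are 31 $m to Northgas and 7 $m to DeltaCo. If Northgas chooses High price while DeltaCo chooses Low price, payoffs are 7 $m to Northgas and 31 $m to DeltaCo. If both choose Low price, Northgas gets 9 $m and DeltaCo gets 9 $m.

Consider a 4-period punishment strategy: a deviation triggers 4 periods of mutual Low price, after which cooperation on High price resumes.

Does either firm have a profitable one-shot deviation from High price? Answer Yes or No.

IC: ρ+…+ρ^4 ≥ (31−20)/(20−9) = 1.
At ρ = 4/5: partial sum = 2.3616 ≥ 1.0000. Cooperation sustainable.

No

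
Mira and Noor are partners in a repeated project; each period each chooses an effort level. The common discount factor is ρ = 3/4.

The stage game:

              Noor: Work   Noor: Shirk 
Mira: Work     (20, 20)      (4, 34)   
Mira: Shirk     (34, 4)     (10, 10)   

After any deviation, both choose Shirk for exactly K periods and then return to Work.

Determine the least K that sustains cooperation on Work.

Need Σ_{k=1}^{K} ρ^k ≥ (34−20)/(20−10) = 1.4000 at ρ = 3/4.
At K = 2 the sum is 1.3125 < 1.4000; at K = 3 it is 1.7344 ≥ 1.4000.
So the minimum punishment length is K = 3.

3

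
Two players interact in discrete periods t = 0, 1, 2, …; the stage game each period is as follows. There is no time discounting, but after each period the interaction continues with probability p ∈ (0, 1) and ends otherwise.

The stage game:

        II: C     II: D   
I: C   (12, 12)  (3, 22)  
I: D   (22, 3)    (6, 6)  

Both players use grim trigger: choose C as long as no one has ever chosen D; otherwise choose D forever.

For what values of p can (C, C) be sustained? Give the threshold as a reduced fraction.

5/8

Expected cooperation value is 12 + p·12 + p²·12 + … = 12/(1−p); deviation gives 22 + p·6/(1−p).
12 ≥ 22(1−p) + 6p ⇒ 16p ≥ 10 ⇒ p ≥ 10/16 = 5/8.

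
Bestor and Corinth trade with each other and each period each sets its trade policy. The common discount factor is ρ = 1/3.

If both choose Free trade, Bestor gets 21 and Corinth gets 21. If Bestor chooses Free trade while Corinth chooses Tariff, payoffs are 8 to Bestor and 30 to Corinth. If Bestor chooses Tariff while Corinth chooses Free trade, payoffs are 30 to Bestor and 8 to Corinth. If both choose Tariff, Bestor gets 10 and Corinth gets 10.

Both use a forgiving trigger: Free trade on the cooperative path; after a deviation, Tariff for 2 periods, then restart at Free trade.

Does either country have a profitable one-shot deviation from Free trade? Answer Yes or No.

Yes

Comparing payoff streams over the 3 periods until play realigns: cooperate → 21(1+ρ+…+ρ^2); deviate → 30 + 10(ρ+…+ρ^2).
Cooperation is sustained iff (21−10)(ρ+…+ρ^2) ≥ 30−21.
ρ+…+ρ^2 = 1/3·(1−(1/3)^2)/(1−1/3) = 0.4444, and (30−21)/(21−10) = 0.8182.
0.4444 < 0.8182, so cooperation is not sustainable.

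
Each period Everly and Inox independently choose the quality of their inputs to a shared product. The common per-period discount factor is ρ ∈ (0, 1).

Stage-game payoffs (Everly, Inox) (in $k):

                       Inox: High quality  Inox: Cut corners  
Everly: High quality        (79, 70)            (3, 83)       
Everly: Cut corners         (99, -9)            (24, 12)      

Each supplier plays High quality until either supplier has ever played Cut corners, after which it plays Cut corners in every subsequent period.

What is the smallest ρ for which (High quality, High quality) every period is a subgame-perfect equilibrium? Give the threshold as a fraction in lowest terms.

4/15

Everly's threshold: (99−79)/(99−24) = 4/15.
Inox's threshold: (83−70)/(83−12) = 13/71.
4/15 > 13/71, so Everly binds and ρ* = 4/15.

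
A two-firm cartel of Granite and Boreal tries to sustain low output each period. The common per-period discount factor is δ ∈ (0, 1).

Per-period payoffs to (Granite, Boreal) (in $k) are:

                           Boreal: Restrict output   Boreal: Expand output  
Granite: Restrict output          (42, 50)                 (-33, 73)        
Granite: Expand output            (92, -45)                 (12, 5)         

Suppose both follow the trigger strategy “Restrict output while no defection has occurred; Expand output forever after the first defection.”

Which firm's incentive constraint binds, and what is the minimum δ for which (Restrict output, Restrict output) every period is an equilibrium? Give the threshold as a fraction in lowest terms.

Granite; δ ≥ 5/8

For Granite: deviation gain 92−42 = 50, per-period punishment loss 42−12 = 30. IC gives δ ≥ 50/80 = 5/8.
For Boreal: gain 23, loss 45 per period, so δ ≥ 23/68.
The tighter constraint is Granite's, so cooperation needs δ ≥ 5/8.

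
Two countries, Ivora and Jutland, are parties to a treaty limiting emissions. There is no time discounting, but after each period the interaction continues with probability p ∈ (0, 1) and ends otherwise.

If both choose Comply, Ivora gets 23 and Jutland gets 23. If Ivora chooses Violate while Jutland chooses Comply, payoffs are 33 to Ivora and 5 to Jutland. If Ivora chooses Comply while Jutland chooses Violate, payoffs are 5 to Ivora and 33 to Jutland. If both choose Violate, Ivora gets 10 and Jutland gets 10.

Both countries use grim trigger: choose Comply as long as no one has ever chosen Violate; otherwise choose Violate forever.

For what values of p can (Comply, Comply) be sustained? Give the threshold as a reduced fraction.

10/23

Expected cooperation value is 23 + p·23 + p²·23 + … = 23/(1−p); deviation gives 33 + p·10/(1−p).
23 ≥ 33(1−p) + 10p ⇒ 23p ≥ 10 ⇒ p ≥ 10/23.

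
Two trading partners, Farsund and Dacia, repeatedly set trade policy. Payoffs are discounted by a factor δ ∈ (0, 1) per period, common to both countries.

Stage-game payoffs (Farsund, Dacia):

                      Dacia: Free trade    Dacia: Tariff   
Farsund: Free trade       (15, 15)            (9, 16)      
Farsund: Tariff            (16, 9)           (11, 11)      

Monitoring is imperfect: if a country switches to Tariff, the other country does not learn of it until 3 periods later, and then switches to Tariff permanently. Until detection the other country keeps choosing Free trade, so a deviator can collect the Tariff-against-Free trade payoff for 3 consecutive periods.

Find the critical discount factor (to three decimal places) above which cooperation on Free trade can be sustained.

0.585

Deviating for the 3 undetected periods gains 16−15 = 1 per period over cooperation, then loses 15−11 = 4 per period forever once punishment starts.
Gain: 1(1 + δ + … + δ^2); loss: 4·δ^3/(1−δ).
No profitable deviation ⇔ 1(1−δ^3) ≤ 4·δ^3, i.e. δ^3 ≥ 1/(1+4) = 1/5.
Hence δ ≥ (1/5)^(1/3) ≈ 0.585.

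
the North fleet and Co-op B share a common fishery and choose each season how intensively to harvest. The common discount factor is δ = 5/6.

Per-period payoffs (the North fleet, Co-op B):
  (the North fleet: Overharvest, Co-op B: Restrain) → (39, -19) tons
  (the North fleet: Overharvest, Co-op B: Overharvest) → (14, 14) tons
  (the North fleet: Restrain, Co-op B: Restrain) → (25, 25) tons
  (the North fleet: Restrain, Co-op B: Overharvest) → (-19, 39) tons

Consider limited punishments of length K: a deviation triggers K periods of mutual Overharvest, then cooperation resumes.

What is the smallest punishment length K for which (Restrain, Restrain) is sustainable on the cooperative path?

No profitable deviation requires (25−14)(δ+…+δ^K) ≥ 39−25, i.e. δ+…+δ^K ≥ 14/11 ≈ 1.2727.
With δ = 5/6, the partial sums are K=1: 0.8333, K=2: 1.5278.
K = 2 is the first length at which the sum reaches 1.2727.

2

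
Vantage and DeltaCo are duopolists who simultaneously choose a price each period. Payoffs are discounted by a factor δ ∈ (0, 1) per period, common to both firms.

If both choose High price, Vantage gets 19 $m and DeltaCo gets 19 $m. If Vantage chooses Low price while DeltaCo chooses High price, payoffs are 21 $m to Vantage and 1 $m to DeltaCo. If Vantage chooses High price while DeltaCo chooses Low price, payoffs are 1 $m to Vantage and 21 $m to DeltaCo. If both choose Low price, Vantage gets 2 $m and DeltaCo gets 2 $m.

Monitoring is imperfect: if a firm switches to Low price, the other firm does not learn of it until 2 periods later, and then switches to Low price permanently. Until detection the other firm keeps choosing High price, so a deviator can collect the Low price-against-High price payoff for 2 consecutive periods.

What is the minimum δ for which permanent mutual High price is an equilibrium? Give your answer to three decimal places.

A deviator earns 21 for 2 periods, then 2 forever; cooperating earns 19 forever. Multiplying the IC by (1−δ):
19 ≥ 21(1−δ^2) + 2δ^2, so 19·δ^2 ≥ 2 and δ^2 ≥ 2/19.
δ ≥ (2/19)^(1/2) ≈ 0.324.

0.324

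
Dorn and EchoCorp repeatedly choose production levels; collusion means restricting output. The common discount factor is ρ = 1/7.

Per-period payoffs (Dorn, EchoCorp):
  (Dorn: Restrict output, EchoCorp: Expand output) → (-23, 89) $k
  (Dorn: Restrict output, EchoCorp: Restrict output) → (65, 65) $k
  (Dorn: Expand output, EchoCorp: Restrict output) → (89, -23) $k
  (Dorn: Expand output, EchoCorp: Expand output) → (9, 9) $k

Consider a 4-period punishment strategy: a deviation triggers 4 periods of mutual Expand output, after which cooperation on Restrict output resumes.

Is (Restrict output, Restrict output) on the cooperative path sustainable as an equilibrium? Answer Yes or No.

IC: ρ+…+ρ^4 ≥ (89−65)/(65−9) = 3/7.
At ρ = 1/7: partial sum = 0.1666 < 0.4286. Cooperation not sustainable.

No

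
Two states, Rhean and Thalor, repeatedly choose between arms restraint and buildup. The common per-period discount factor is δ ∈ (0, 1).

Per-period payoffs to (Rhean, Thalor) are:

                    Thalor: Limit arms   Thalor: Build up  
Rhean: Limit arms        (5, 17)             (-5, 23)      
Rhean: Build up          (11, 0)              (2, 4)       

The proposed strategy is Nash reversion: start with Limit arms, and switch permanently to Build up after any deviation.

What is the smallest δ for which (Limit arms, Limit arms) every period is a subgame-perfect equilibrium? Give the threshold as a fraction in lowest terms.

Rhean's threshold: (11−5)/(11−2) = 2/3.
Thalor's threshold: (23−17)/(23−4) = 6/19.
2/3 > 6/19, so Rhean binds and δ* = 2/3.

2/3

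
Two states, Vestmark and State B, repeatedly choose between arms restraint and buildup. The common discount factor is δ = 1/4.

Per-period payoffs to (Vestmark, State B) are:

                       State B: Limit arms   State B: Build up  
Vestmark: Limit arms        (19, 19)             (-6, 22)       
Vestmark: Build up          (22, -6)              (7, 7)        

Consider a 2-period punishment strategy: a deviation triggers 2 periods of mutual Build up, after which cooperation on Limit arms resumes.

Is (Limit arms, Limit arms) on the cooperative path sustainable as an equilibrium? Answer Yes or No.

Yes

A one-shot deviation gives 22 now, then 7 for 2 periods, then back to 19.
Gain from deviating: (22−19) today; loss: (19−7) in each of the next 2 periods.
No-deviation condition: (19−7)(δ+…+δ^2) ≥ 22−19, i.e. δ+…+δ^2 ≥ 1/4.
At δ = 1/4: δ+…+δ^2 = 0.3125 ≥ 0.2500.
So cooperation is sustainable.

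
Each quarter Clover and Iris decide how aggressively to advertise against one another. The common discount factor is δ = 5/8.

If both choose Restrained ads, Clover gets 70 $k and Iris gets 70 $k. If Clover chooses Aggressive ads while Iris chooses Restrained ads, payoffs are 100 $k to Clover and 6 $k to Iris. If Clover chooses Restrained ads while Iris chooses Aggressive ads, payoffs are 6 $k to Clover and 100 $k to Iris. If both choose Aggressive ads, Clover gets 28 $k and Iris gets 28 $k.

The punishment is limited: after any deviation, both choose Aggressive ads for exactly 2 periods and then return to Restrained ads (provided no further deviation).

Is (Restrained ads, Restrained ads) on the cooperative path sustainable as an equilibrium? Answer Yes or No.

Yes

Comparing payoff streams over the 3 periods until play realigns: cooperate → 70(1+δ+…+δ^2); deviate → 100 + 28(δ+…+δ^2).
Cooperation is sustained iff (70−28)(δ+…+δ^2) ≥ 100−70.
δ+…+δ^2 = 5/8·(1−(5/8)^2)/(1−5/8) = 1.0156, and (100−70)/(70−28) = 0.7143.
1.0156 ≥ 0.7143, so cooperation is sustainable.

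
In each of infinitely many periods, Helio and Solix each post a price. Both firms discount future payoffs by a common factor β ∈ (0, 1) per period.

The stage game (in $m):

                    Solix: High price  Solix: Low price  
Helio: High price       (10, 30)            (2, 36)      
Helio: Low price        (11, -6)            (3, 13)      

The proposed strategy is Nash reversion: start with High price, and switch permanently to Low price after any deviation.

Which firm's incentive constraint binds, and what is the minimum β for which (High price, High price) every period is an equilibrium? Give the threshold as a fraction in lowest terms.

Helio's threshold: (11−10)/(11−3) = 1/8.
Solix's threshold: (36−30)/(36−13) = 6/23.
1/8 < 6/23, so Solix binds and β* = 6/23.

Solix; β ≥ 6/23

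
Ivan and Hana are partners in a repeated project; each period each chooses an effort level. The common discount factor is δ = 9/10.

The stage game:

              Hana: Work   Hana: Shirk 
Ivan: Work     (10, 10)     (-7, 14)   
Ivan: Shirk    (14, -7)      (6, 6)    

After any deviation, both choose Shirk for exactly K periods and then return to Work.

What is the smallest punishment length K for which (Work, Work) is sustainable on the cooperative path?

Need Σ_{k=1}^{K} δ^k ≥ (14−10)/(10−6) = 1.0000 at δ = 9/10.
At K = 1 the sum is 0.9000 < 1.0000; at K = 2 it is 1.7100 ≥ 1.0000.
So the minimum punishment length is K = 2.

2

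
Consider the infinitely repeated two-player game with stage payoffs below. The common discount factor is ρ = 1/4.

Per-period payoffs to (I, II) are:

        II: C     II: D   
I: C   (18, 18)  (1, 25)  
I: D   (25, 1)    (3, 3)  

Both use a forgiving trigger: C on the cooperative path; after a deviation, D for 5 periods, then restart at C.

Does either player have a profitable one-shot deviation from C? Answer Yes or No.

IC: ρ+…+ρ^5 ≥ (25−18)/(18−3) = 7/15.
At ρ = 1/4: partial sum = 0.3330 < 0.4667. Cooperation not sustainable.

Yes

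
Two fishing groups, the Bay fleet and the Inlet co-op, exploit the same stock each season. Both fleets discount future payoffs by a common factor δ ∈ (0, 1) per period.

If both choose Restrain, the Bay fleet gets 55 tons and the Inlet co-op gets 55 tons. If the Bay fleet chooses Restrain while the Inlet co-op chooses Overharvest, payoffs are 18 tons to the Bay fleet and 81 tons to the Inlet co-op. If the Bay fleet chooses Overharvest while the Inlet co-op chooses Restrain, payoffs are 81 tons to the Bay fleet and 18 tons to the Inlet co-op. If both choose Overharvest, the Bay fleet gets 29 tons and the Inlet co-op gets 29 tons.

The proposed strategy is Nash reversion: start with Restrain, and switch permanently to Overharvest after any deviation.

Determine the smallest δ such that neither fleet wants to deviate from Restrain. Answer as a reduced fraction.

Under grim trigger the critical discount factor is (T−C)/(T−P) with T = 81, C = 55, P = 29.
δ* = (81−55)/(81−29) = 26/52 = 1/2.

1/2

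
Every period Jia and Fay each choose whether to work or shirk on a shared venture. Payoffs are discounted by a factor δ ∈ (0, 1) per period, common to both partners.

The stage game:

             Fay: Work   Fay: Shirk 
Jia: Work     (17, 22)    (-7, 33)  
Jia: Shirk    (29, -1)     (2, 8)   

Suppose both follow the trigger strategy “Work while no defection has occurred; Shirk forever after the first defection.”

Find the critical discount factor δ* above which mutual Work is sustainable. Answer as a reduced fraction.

4/9

For Jia: deviation gain 29−17 = 12, per-period punishment loss 17−2 = 15. IC gives δ ≥ 12/27 = 4/9.
For Fay: gain 11, loss 14 per period, so δ ≥ 11/25.
The tighter constraint is Jia's, so cooperation needs δ ≥ 4/9.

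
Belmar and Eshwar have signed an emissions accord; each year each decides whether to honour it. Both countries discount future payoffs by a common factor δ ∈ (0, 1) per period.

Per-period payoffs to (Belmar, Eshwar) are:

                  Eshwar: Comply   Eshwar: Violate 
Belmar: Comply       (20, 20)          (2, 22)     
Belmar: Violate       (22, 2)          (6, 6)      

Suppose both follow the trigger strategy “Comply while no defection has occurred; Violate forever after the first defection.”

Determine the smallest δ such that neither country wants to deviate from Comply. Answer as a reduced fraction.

Under grim trigger the critical discount factor is (T−C)/(T−P) with T = 22, C = 20, P = 6.
δ* = (22−20)/(22−6) = 2/16 = 1/8.

1/8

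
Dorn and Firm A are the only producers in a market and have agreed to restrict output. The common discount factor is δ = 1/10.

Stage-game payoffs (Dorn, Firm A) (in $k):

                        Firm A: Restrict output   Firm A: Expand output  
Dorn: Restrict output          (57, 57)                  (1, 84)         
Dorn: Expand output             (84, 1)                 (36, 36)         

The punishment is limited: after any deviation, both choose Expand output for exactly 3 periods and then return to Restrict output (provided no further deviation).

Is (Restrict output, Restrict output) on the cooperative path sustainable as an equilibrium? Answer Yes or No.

Comparing payoff streams over the 4 periods until play realigns: cooperate → 57(1+δ+…+δ^3); deviate → 84 + 36(δ+…+δ^3).
Cooperation is sustained iff (57−36)(δ+…+δ^3) ≥ 84−57.
δ+…+δ^3 = 1/10·(1−(1/10)^3)/(1−1/10) = 0.1110, and (84−57)/(57−36) = 1.2857.
0.1110 < 1.2857, so cooperation is not sustainable.

No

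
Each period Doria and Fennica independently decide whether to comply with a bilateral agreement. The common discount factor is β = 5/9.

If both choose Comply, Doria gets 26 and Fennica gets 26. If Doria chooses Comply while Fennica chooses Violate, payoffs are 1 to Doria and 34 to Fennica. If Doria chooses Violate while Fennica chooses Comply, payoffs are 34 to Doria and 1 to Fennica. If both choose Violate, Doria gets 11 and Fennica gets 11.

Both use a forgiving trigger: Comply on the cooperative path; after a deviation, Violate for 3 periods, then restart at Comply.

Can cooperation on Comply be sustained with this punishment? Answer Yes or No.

Yes

IC: β+…+β^3 ≥ (34−26)/(26−11) = 8/15.
At β = 5/9: partial sum = 1.0357 ≥ 0.5333. Cooperation sustainable.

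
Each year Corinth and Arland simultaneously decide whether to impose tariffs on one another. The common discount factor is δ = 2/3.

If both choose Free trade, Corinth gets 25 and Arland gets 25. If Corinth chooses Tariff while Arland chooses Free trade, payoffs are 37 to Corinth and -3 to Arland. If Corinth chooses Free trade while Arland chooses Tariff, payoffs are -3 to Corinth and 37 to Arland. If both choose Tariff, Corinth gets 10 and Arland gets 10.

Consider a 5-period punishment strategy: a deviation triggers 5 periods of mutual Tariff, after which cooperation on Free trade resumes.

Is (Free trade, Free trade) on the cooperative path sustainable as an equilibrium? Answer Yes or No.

Yes

IC: δ+…+δ^5 ≥ (37−25)/(25−10) = 4/5.
At δ = 2/3: partial sum = 1.7366 ≥ 0.8000. Cooperation sustainable.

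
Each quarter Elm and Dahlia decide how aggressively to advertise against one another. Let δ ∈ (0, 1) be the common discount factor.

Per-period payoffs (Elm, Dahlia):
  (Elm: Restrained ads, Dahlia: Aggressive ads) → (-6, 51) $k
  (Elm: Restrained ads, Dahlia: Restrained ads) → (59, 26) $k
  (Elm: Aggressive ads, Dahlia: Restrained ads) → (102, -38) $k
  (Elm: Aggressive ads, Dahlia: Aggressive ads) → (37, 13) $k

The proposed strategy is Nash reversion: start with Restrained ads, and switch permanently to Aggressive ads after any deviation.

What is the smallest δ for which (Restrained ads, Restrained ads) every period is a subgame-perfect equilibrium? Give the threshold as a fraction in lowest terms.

Elm's threshold: (102−59)/(102−37) = 43/65.
Dahlia's threshold: (51−26)/(51−13) = 25/38.
43/65 > 25/38, so Elm binds and δ* = 43/65.

43/65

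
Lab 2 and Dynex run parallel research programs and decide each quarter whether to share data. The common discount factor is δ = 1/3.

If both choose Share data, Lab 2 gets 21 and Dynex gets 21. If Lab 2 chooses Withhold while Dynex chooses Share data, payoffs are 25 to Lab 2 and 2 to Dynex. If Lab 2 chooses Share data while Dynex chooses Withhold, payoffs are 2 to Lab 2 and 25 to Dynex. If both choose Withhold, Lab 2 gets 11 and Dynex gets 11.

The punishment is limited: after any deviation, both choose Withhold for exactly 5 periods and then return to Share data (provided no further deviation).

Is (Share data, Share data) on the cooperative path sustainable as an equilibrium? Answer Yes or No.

Yes

Comparing payoff streams over the 6 periods until play realigns: cooperate → 21(1+δ+…+δ^5); deviate → 25 + 11(δ+…+δ^5).
Cooperation is sustained iff (21−11)(δ+…+δ^5) ≥ 25−21.
δ+…+δ^5 = 1/3·(1−(1/3)^5)/(1−1/3) = 0.4979, and (25−21)/(21−11) = 0.4000.
0.4979 ≥ 0.4000, so cooperation is sustainable.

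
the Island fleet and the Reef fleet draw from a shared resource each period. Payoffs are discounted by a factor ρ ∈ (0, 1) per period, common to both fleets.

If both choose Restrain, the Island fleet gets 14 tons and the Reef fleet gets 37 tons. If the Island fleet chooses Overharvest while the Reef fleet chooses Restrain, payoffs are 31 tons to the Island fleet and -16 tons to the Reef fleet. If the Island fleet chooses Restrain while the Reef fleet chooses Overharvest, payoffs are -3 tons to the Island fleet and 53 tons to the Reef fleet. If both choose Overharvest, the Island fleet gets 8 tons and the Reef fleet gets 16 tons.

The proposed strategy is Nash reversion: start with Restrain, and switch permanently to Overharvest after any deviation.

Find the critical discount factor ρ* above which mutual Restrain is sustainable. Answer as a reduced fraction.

17/23

the Island fleet: cooperation gives 14 each period; deviation gives 31 once then 8 forever.
  14/(1−ρ) ≥ 31 + 8ρ/(1−ρ) ⇒ ρ ≥ 17/23.
the Reef fleet: cooperation gives 37 each period; deviation gives 53 once then 16 forever.
  ρ ≥ 16/37.
Both must hold, so the binding constraint is the Island fleet's: ρ ≥ 17/23.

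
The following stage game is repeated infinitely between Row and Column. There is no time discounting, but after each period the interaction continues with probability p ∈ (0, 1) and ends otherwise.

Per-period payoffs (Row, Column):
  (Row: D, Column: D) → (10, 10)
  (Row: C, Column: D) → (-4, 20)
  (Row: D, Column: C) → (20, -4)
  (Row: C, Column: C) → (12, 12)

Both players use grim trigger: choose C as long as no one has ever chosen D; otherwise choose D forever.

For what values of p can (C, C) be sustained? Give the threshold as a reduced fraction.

Expected cooperation value is 12 + p·12 + p²·12 + … = 12/(1−p); deviation gives 20 + p·10/(1−p).
12 ≥ 20(1−p) + 10p ⇒ 10p ≥ 8 ⇒ p ≥ 8/10 = 4/5.

4/5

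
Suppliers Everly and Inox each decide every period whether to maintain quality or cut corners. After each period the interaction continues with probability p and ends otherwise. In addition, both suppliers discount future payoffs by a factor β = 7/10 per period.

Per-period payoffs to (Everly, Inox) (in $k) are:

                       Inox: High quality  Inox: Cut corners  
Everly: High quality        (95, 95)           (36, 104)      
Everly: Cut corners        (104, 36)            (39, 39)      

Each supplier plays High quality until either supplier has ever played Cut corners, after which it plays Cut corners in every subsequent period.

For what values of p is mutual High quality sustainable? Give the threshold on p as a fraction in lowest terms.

With continuation probability p and discount β, the effective per-period discount factor is βp.
Grim-trigger IC: βp ≥ (104−95)/(104−39) = 9/65.
So p ≥ (9/65)/(7/10) = 18/91.

18/91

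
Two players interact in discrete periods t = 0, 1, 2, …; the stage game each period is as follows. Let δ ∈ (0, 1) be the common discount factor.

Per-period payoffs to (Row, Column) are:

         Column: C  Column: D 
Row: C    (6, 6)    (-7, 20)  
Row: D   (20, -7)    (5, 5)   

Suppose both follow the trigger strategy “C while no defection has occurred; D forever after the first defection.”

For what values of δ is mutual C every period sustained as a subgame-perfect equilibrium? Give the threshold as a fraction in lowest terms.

14/15

One-period gain from deviating is 20 − 6 = 14. The loss is 6 − 5 = 1 in every subsequent period, with present value 1·δ/(1−δ).
Deviation is unprofitable when 1·δ/(1−δ) ≥ 14, i.e. δ/(1−δ) ≥ 14.
Equivalently δ ≥ 14/(14+1) = 14/15.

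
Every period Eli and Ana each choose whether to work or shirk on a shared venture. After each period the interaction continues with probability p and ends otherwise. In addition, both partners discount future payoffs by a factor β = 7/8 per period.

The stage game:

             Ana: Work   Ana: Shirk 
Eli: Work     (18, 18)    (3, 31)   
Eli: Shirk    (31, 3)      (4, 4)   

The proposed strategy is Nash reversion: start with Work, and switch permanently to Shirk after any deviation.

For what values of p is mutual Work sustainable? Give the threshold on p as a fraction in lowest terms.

With continuation probability p and discount β, the effective per-period discount factor is βp.
Grim-trigger IC: βp ≥ (31−18)/(31−4) = 13/27.
So p ≥ (13/27)/(7/8) = 104/189.

104/189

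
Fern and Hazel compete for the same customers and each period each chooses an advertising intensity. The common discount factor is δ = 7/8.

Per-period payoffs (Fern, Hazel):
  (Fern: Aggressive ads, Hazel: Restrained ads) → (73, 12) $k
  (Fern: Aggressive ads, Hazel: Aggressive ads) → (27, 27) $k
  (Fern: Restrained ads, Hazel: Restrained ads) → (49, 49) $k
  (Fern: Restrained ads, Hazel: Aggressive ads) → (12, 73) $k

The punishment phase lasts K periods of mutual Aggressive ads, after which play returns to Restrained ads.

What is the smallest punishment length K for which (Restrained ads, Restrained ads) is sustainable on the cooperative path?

IC: δ(1−δ^K)/(1−δ) ≥ (73−49)/(49−27) = 12/11.
With δ = 7/8: need 1 − δ^K ≥ 12/11·(1−7/8)/(7/8), i.e. δ^K ≤ 0.8442.
Since (7/8)^1 = 0.8750 and (7/8)^2 = 0.7656, the smallest such K is 2.

2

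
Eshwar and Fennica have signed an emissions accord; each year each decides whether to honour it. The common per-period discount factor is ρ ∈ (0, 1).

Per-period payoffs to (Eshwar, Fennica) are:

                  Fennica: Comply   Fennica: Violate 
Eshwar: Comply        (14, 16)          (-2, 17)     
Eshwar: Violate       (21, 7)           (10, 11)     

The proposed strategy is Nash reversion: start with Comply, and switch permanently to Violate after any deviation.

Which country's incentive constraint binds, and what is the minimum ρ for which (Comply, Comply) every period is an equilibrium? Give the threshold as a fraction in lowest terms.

Eshwar; ρ ≥ 7/11

For Eshwar: deviation gain 21−14 = 7, per-period punishment loss 14−10 = 4. IC gives ρ ≥ 7/11.
For Fennica: gain 1, loss 5 per period, so ρ ≥ 1/6.
The tighter constraint is Eshwar's, so cooperation needs ρ ≥ 7/11.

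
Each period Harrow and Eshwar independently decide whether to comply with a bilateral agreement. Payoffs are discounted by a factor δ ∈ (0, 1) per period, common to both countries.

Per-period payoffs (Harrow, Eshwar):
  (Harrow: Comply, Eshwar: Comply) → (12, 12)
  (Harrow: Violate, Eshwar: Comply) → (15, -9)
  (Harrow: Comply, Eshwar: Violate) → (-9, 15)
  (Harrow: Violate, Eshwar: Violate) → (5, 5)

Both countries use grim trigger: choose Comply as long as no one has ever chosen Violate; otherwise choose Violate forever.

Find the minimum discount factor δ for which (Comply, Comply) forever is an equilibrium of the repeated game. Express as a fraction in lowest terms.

Under grim trigger the critical discount factor is (T−C)/(T−P) with T = 15, C = 12, P = 5.
δ* = (15−12)/(15−5) = 3/10.

3/10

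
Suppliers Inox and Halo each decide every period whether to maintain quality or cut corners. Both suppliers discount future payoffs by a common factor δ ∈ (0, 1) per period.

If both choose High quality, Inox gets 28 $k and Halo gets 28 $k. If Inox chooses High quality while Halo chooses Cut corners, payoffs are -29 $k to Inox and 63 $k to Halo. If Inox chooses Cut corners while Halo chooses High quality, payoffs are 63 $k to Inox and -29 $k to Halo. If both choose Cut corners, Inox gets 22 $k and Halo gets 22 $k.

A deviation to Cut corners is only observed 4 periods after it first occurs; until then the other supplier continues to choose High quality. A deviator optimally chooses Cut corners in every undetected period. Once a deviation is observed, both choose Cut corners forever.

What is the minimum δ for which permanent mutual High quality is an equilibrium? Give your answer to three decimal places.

0.961

The best deviation is to choose Cut corners for all 4 undetected periods, earning 63 each, then 22 forever once detected.
Deviation value: 63(1−δ^4)/(1−δ) + 22δ^4/(1−δ); cooperation value: 28/(1−δ).
IC: 28 ≥ 63(1−δ^4) + 22δ^4 = 63 − 41δ^4.
So δ^4 ≥ 35/41, giving δ ≥ (35/41)^(1/4) ≈ 0.961.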